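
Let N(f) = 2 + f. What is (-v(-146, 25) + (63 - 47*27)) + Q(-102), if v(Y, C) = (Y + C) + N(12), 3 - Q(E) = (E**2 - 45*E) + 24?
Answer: -16114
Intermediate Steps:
Q(E) = -21 - E**2 + 45*E (Q(E) = 3 - ((E**2 - 45*E) + 24) = 3 - (24 + E**2 - 45*E) = 3 + (-24 - E**2 + 45*E) = -21 - E**2 + 45*E)
v(Y, C) = 14 + C + Y (v(Y, C) = (Y + C) + (2 + 12) = (C + Y) + 14 = 14 + C + Y)
(-v(-146, 25) + (63 - 47*27)) + Q(-102) = (-(14 + 25 - 146) + (63 - 47*27)) + (-21 - 1*(-102)**2 + 45*(-102)) = (-1*(-107) + (63 - 1269)) + (-21 - 1*10404 - 4590) = (107 - 1206) + (-21 - 10404 - 4590) = -1099 - 15015 = -16114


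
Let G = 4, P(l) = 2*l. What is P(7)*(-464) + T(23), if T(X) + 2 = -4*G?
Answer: -6514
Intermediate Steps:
T(X) = -18 (T(X) = -2 - 4*4 = -2 - 16 = -18)
P(7)*(-464) + T(23) = (2*7)*(-464) - 18 = 14*(-464) - 18 = -6496 - 18 = -6514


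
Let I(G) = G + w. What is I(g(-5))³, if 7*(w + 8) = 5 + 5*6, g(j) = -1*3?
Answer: -216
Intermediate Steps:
g(j) = -3
w = -3 (w = -8 + (5 + 5*6)/7 = -8 + (5 + 30)/7 = -8 + (⅐)*35 = -8 + 5 = -3)
I(G) = -3 + G (I(G) = G - 3 = -3 + G)
I(g(-5))³ = (-3 - 3)³ = (-6)³ = -216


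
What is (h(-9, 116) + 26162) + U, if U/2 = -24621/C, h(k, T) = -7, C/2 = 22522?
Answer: 589038289/22522 ≈ 26154.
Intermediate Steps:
C = 45044 (C = 2*22522 = 45044)
U = -24621/22522 (U = 2*(-24621/45044) = -24621/22522 ≈ -1.0932)
(h(-9, 116) + 26162) + U = (-7 + 26162) - 24621/22522 = 26155 - 24621/22522 = 589038289/22522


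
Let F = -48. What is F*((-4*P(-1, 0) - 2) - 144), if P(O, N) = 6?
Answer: 8160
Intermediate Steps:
F*((-4*P(-1, 0) - 2) - 144) = -48*((-4*6 - 2) - 144) = -48*((-24 - 2) - 144) = -48*(-26 - 144) = -48*(-170) = 8160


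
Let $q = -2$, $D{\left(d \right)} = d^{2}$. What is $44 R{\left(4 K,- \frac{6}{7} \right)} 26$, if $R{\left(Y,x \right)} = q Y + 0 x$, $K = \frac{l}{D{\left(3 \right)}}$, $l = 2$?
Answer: $- \frac{18304}{9} \approx -2033.8$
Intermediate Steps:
$K = \frac{2}{9}$ ($K = \frac{2}{3^{2}} = \frac{2}{9} \approx 0.22222$)
$R{\left(Y,x \right)} = - 2 Y$ ($R{\left(Y,x \right)} = - 2 Y + 0 x = - 2 Y + 0 = - 2 Y$)
$44 R{\left(4 K,- \frac{6}{7} \right)} 26 = 44 \left(- 2 \cdot 4 \cdot \frac{2}{9}\right) 26 = 44 \left(\left(-2\right) \frac{8}{9}\right) 26 = 44 \left(- \frac{16}{9}\right) 26 = \left(- \frac{704}{9}\right) 26 = - \frac{18304}{9}$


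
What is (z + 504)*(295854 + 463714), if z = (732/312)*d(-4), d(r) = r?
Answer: 4884022240/13 ≈ 3.7569e+8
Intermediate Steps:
z = -122/13 (z = (732/312)*(-4) = (732*(1/312))*(-4) = (61/26)*(-4) = -122/13 ≈ -9.3846)
(z + 504)*(295854 + 463714) = (-122/13 + 504)*(295854 + 463714) = (6430/13)*759568 = 4884022240/13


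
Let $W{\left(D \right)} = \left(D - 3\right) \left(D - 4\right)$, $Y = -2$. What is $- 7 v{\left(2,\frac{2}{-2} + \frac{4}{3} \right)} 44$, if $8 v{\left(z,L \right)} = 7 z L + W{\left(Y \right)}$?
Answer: $- \frac{4004}{3} \approx -1334.7$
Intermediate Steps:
$W{\left(D \right)} = \left(-4 + D\right) \left(-3 + D\right)$ ($W{\left(D \right)} = \left(-3 + D\right) \left(-4 + D\right) = \left(-4 + D\right) \left(-3 + D\right)$)
$v{\left(z,L \right)} = \frac{15}{4} + \frac{7 L z}{8}$ ($v{\left(z,L \right)} = \frac{7 z L + \left(12 + \left(-2\right)^{2} - -14\right)}{8} = \frac{7 L z + \left(12 + 4 + 14\right)}{8} = \frac{7 L z + 30}{8} = \frac{30 + 7 L z}{8} = \frac{15}{4} + \frac{7 L z}{8}$)
$- 7 v{\left(2,\frac{2}{-2} + \frac{4}{3} \right)} 44 = - 7 \left(\frac{15}{4} + \frac{7}{8} \left(\frac{2}{-2} + \frac{4}{3}\right) 2\right) 44 = - 7 \left(\frac{15}{4} + \frac{7}{8} \left(2 \left(- \frac{1}{2}\right) + 4 \cdot \frac{1}{3}\right) 2\right) 44 = - 7 \left(\frac{15}{4} + \frac{7}{8} \left(-1 + \frac{4}{3}\right) 2\right) 44 = - 7 \left(\frac{15}{4} + \frac{7}{8} \cdot \frac{1}{3} \cdot 2\right) 44 = - 7 \left(\frac{15}{4} + \frac{7}{12}\right) 44 = \left(-7\right) \frac{13}{3} \cdot 44 = \left(- \frac{91}{3}\right) 44 = - \frac{4004}{3}$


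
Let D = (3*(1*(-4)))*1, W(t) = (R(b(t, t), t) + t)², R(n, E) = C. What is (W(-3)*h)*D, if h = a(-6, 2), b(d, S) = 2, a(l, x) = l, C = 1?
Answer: 288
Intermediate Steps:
R(n, E) = 1
W(t) = (1 + t)²
h = -6
D = -12 (D = (3*(-4))*1 = -12*1 = -12)
(W(-3)*h)*D = ((1 - 3)²*(-6))*(-12) = ((-2)²*(-6))*(-12) = (4*(-6))*(-12) = -24*(-12) = 288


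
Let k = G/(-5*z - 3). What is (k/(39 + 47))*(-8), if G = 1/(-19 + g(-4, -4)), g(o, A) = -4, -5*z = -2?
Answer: -4/4945 ≈ -0.00080890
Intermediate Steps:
z = ⅖ (z = -⅕*(-2) = ⅖ ≈ 0.40000)
G = -1/23 (G = 1/(-19 - 4) = 1/(-23) = -1/23 ≈ -0.043478)
k = 1/115 (k = -1/(23*(-5*⅖ - 3)) = -1/(23*(-2 - 3)) = -1/23/(-5) = -1/23*(-⅕) = 1/115 ≈ 0.0086956)
(k/(39 + 47))*(-8) = ((1/115)/(39 + 47))*(-8) = ((1/115)/86)*(-8) = ((1/86)*(1/115))*(-8) = (1/9890)*(-8) = -4/4945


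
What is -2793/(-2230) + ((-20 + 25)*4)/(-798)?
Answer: 1092107/889770 ≈ 1.2274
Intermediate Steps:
-2793/(-2230) + ((-20 + 25)*4)/(-798) = -2793*(-1/2230) + (5*4)*(-1/798) = 2793/2230 + 20*(-1/798) = 2793/2230 - 10/399 = 1092107/889770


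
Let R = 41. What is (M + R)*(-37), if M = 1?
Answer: -1554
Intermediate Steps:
(M + R)*(-37) = (1 + 41)*(-37) = 42*(-37) = -1554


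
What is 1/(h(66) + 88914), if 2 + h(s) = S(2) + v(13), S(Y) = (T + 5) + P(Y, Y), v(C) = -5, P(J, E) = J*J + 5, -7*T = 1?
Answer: 7/622446 ≈ 1.1246e-5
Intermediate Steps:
T = -⅐ (T = -⅐*1 = -⅐ ≈ -0.14286)
P(J, E) = 5 + J² (P(J, E) = J² + 5 = 5 + J²)
S(Y) = 69/7 + Y² (S(Y) = (-⅐ + 5) + (5 + Y²) = 34/7 + (5 + Y²) = 69/7 + Y²)
h(s) = 48/7 (h(s) = -2 + ((69/7 + 2²) - 5) = -2 + ((69/7 + 4) - 5) = -2 + (97/7 - 5) = -2 + 62/7 = 48/7)
1/(h(66) + 88914) = 1/(48/7 + 88914) = 1/(622446/7) = 7/622446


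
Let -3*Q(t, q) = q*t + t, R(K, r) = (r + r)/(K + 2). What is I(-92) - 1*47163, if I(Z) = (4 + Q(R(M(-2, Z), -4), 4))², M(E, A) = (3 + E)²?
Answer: -3814427/81 ≈ -47092.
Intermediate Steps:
R(K, r) = 2*r/(2 + K) (R(K, r) = (2*r)/(2 + K) = 2*r/(2 + K))
Q(t, q) = -t/3 - q*t/3 (Q(t, q) = -(q*t + t)/3 = -(t + q*t)/3 = -t/3 - q*t/3)
I(Z) = 5776/81 (I(Z) = (4 - 2*(-4)/(2 + (3 - 2)²)*(1 + 4)/3)² = (4 - ⅓*2*(-4)/(2 + 1²)*5)² = (4 - ⅓*2*(-4)/(2 + 1)*5)² = (4 - ⅓*2*(-4)/3*5)² = (4 - ⅓*2*(-4)*(⅓)*5)² = (4 - ⅓*(-8/3)*5)² = (4 + 40/9)² = (76/9)² = 5776/81)
I(-92) - 1*47163 = 5776/81 - 1*47163 = 5776/81 - 47163 = -3814427/81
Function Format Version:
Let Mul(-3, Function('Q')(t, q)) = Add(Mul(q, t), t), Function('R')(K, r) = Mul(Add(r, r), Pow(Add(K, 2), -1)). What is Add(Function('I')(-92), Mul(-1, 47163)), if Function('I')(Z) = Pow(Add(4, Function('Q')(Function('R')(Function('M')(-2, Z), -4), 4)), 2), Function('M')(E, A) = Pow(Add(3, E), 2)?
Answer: Rational(-3814427, 81) ≈ -47092.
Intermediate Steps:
Function('R')(K, r) = Mul(2, r, Pow(Add(2, K), -1)) (Function('R')(K, r) = Mul(Mul(2, r), Pow(Add(2, K), -1)) = Mul(2, r, Pow(Add(2, K), -1)))
Function('Q')(t, q) = Add(Mul(Rational(-1, 3), t), Mul(Rational(-1, 3), q, t)) (Function('Q')(t, q) = Mul(Rational(-1, 3), Add(Mul(q, t), t)) = Mul(Rational(-1, 3), Add(t, Mul(q, t))) = Add(Mul(Rational(-1, 3), t), Mul(Rational(-1, 3), q, t)))
Function('I')(Z) = Rational(5776, 81) (Function('I')(Z) = Pow(Add(4, Mul(Rational(-1, 3), Mul(2, -4, Pow(Add(2, Pow(Add(3, -2), 2)), -1)), Add(1, 4))), 2) = Pow(Add(4, Mul(Rational(-1, 3), Mul(2, -4, Pow(Add(2, Pow(1, 2)), -1)), 5)), 2) = Pow(Add(4, Mul(Rational(-1, 3), Mul(2, -4, Pow(Add(2, 1), -1)), 5)), 2) = Pow(Add(4, Mul(Rational(-1, 3), Mul(2, -4, Pow(3, -1)), 5)), 2) = Pow(Add(4, Mul(Rational(-1, 3), Mul(2, -4, Rational(1, 3)), 5)), 2) = Pow(Add(4, Mul(Rational(-1, 3), Rational(-8, 3), 5)), 2) = Pow(Add(4, Rational(40, 9)), 2) = Pow(Rational(76, 9), 2) = Rational(5776, 81))
Add(Function('I')(-92), Mul(-1, 47163)) = Add(Rational(5776, 81), Mul(-1, 47163)) = Add(Rational(5776, 81), -47163) = Rational(-3814427, 81)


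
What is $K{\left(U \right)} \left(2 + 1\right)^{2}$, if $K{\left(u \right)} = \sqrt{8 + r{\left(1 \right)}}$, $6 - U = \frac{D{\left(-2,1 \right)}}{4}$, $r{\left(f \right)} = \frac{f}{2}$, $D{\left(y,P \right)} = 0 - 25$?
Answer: $\frac{9 \sqrt{34}}{2} \approx 26.239$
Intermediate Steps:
$D{\left(y,P \right)} = -25$ ($D{\left(y,P \right)} = 0 - 25 = -25$)
$r{\left(f \right)} = \frac{f}{2}$ ($r{\left(f \right)} = f \frac{1}{2} = \frac{f}{2}$)
$U = \frac{49}{4}$ ($U = 6 - - \frac{25}{4} = 6 + \frac{25}{4} = \frac{49}{4} \approx 12.25$)
$K{\left(u \right)} = \frac{\sqrt{34}}{2}$ ($K{\left(u \right)} = \sqrt{8 + \frac{1}{2} \cdot 1} = \sqrt{8 + \frac{1}{2}} = \sqrt{\frac{17}{2}} = \frac{\sqrt{34}}{2}$)
$K{\left(U \right)} \left(2 + 1\right)^{2} = \frac{\sqrt{34}}{2} \left(2 + 1\right)^{2} = \frac{\sqrt{34}}{2} \cdot 3^{2} = \frac{\sqrt{34}}{2} \cdot 9 = \frac{9 \sqrt{34}}{2}$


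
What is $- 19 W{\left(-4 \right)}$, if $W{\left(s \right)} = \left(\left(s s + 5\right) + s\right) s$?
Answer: $1292$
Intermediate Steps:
$W{\left(s \right)} = s \left(5 + s + s^{2}\right)$ ($W{\left(s \right)} = \left(\left(s^{2} + 5\right) + s\right) s = \left(\left(5 + s^{2}\right) + s\right) s = \left(5 + s + s^{2}\right) s = s \left(5 + s + s^{2}\right)$)
$- 19 W{\left(-4 \right)} = - 19 \left(- 4 \left(5 - 4 + \left(-4\right)^{2}\right)\right) = - 19 \left(- 4 \left(5 - 4 + 16\right)\right) = - 19 \left(\left(-4\right) 17\right) = \left(-19\right) \left(-68\right) = 1292$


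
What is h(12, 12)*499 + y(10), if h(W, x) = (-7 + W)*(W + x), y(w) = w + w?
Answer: 59900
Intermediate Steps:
y(w) = 2*w
h(12, 12)*499 + y(10) = (12² - 7*12 - 7*12 + 12*12)*499 + 2*10 = (144 - 84 - 84 + 144)*499 + 20 = 120*499 + 20 = 59880 + 20 = 59900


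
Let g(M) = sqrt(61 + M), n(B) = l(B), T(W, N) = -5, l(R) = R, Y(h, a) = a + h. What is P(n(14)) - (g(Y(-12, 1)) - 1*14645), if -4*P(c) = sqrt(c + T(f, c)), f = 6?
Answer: 58577/4 - 5*sqrt(2) ≈ 14637.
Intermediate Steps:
n(B) = B
P(c) = -sqrt(-5 + c)/4 (P(c) = -sqrt(c - 5)/4 = -sqrt(-5 + c)/4)
P(n(14)) - (g(Y(-12, 1)) - 1*14645) = -sqrt(-5 + 14)/4 - (sqrt(61 + (1 - 12)) - 1*14645) = -sqrt(9)/4 - (sqrt(61 - 11) - 14645) = -1/4*3 - (sqrt(50) - 14645) = -3/4 - (5*sqrt(2) - 14645) = -3/4 - (-14645 + 5*sqrt(2)) = -3/4 + (14645 - 5*sqrt(2)) = 58577/4 - 5*sqrt(2)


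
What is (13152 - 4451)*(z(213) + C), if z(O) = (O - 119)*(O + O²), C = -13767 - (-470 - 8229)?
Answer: 37237147640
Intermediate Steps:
C = -5068 (C = -13767 - 1*(-8699) = -13767 + 8699 = -5068)
z(O) = (-119 + O)*(O + O²)
(13152 - 4451)*(z(213) + C) = (13152 - 4451)*(213*(-119 + 213² - 118*213) - 5068) = 8701*(213*(-119 + 45369 - 25134) - 5068) = 8701*(213*20116 - 5068) = 8701*(4284708 - 5068) = 8701*4279640 = 37237147640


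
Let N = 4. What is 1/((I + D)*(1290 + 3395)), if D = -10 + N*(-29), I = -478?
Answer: -1/2829740 ≈ -3.5339e-7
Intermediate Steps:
D = -126 (D = -10 + 4*(-29) = -10 - 116 = -126)
1/((I + D)*(1290 + 3395)) = 1/((-478 - 126)*(1290 + 3395)) = 1/(-604*4685) = 1/(-2829740) = -1/2829740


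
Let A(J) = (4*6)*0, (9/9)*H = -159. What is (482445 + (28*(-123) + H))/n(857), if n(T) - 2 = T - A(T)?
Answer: 478842/859 ≈ 557.44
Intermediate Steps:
H = -159
A(J) = 0 (A(J) = 24*0 = 0)
n(T) = 2 + T (n(T) = 2 + (T - 1*0) = 2 + (T + 0) = 2 + T)
(482445 + (28*(-123) + H))/n(857) = (482445 + (28*(-123) - 159))/(2 + 857) = (482445 + (-3444 - 159))/859 = (482445 - 3603)*(1/859) = 478842*(1/859) = 478842/859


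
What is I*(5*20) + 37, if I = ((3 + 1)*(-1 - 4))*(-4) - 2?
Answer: 7837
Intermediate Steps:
I = 78 (I = (4*(-5))*(-4) - 2 = -20*(-4) - 2 = 80 - 2 = 78)
I*(5*20) + 37 = 78*(5*20) + 37 = 78*100 + 37 = 7800 + 37 = 7837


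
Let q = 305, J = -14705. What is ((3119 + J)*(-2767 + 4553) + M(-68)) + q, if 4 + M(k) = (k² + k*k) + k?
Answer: -20683115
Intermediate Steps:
M(k) = -4 + k + 2*k² (M(k) = -4 + ((k² + k*k) + k) = -4 + ((k² + k²) + k) = -4 + (2*k² + k) = -4 + (k + 2*k²) = -4 + k + 2*k²)
((3119 + J)*(-2767 + 4553) + M(-68)) + q = ((3119 - 14705)*(-2767 + 4553) + (-4 - 68 + 2*(-68)²)) + 305 = (-11586*1786 + (-4 - 68 + 2*4624)) + 305 = (-20692596 + (-4 - 68 + 9248)) + 305 = (-20692596 + 9176) + 305 = -20683420 + 305 = -20683115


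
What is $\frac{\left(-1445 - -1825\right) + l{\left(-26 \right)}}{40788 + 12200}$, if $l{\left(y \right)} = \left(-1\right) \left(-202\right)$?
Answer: $\frac{291}{26494} \approx 0.010984$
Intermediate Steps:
$l{\left(y \right)} = 202$
$\frac{\left(-1445 - -1825\right) + l{\left(-26 \right)}}{40788 + 12200} = \frac{\left(-1445 - -1825\right) + 202}{40788 + 12200} = \frac{\left(-1445 + 1825\right) + 202}{52988} = \left(380 + 202\right) \frac{1}{52988} = 582 \cdot \frac{1}{52988} = \frac{291}{26494}$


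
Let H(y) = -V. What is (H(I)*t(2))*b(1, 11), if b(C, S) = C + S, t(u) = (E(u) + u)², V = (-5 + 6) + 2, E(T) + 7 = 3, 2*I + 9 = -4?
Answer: -144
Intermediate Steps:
I = -13/2 (I = -9/2 + (½)*(-4) = -9/2 - 2 = -13/2 ≈ -6.5000)
E(T) = -4 (E(T) = -7 + 3 = -4)
V = 3 (V = 1 + 2 = 3)
t(u) = (-4 + u)²
H(y) = -3 (H(y) = -1*3 = -3)
(H(I)*t(2))*b(1, 11) = (-3*(-4 + 2)²)*(1 + 11) = -3*(-2)²*12 = -3*4*12 = -12*12 = -144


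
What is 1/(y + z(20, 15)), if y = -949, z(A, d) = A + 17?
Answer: -1/912 ≈ -0.0010965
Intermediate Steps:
z(A, d) = 17 + A
1/(y + z(20, 15)) = 1/(-949 + (17 + 20)) = 1/(-949 + 37) = 1/(-912) = -1/912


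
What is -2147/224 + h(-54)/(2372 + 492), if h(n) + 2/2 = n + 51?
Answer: -384369/40096 ≈ -9.5862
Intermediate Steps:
h(n) = 50 + n (h(n) = -1 + (n + 51) = -1 + (51 + n) = 50 + n)
-2147/224 + h(-54)/(2372 + 492) = -2147/224 + (50 - 54)/(2372 + 492) = -2147*1/224 - 4/2864 = -2147/224 - 4*1/2864 = -2147/224 - 1/716 = -384369/40096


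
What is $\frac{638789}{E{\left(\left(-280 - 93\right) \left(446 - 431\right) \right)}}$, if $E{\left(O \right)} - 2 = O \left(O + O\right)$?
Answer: $\frac{638789}{62608052} \approx 0.010203$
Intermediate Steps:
$E{\left(O \right)} = 2 + 2 O^{2}$ ($E{\left(O \right)} = 2 + O \left(O + O\right) = 2 + O 2 O = 2 + 2 O^{2}$)
$\frac{638789}{E{\left(\left(-280 - 93\right) \left(446 - 431\right) \right)}} = \frac{638789}{2 + 2 \left(\left(-280 - 93\right) \left(446 - 431\right)\right)^{2}} = \frac{638789}{2 + 2 \left(\left(-373\right) 15\right)^{2}} = \frac{638789}{2 + 2 \left(-5595\right)^{2}} = \frac{638789}{2 + 2 \cdot 31304025} = \frac{638789}{2 + 62608050} = \frac{638789}{62608052}$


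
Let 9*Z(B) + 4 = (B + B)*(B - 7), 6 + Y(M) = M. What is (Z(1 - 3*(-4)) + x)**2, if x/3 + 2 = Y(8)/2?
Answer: 15625/81 ≈ 192.90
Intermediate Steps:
Y(M) = -6 + M
Z(B) = -4/9 + 2*B*(-7 + B)/9 (Z(B) = -4/9 + ((B + B)*(B - 7))/9 = -4/9 + ((2*B)*(-7 + B))/9 = -4/9 + (2*B*(-7 + B))/9 = -4/9 + 2*B*(-7 + B)/9)
x = -3 (x = -6 + 3*((-6 + 8)/2) = -6 + 3*(2*(1/2)) = -6 + 3*1 = -6 + 3 = -3)
(Z(1 - 3*(-4)) + x)**2 = ((-4/9 - 14*(1 - 3*(-4))/9 + 2*(1 - 3*(-4))**2/9) - 3)**2 = ((-4/9 - 14*(1 + 12)/9 + 2*(1 + 12)**2/9) - 3)**2 = ((-4/9 - 14/9*13 + (2/9)*13**2) - 3)**2 = ((-4/9 - 182/9 + (2/9)*169) - 3)**2 = ((-4/9 - 182/9 + 338/9) - 3)**2 = (152/9 - 3)**2 = (125/9)**2 = 15625/81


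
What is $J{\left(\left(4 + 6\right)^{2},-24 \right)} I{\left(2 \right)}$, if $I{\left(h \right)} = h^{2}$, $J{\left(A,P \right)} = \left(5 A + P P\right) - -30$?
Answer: $4424$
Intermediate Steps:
$J{\left(A,P \right)} = 30 + P^{2} + 5 A$ ($J{\left(A,P \right)} = \left(5 A + P^{2}\right) + 30 = \left(P^{2} + 5 A\right) + 30 = 30 + P^{2} + 5 A$)
$J{\left(\left(4 + 6\right)^{2},-24 \right)} I{\left(2 \right)} = \left(30 + \left(-24\right)^{2} + 5 \left(4 + 6\right)^{2}\right) 2^{2} = \left(30 + 576 + 5 \cdot 10^{2}\right) 4 = \left(30 + 576 + 5 \cdot 100\right) 4 = \left(30 + 576 + 500\right) 4 = 1106 \cdot 4 = 4424$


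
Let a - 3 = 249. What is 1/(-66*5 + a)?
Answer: -1/78 ≈ -0.012821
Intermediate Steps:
a = 252 (a = 3 + 249 = 252)
1/(-66*5 + a) = 1/(-66*5 + 252) = 1/(-330 + 252) = 1/(-78) = -1/78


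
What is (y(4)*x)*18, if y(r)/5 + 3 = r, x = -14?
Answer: -1260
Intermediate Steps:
y(r) = -15 + 5*r
(y(4)*x)*18 = ((-15 + 5*4)*(-14))*18 = ((-15 + 20)*(-14))*18 = (5*(-14))*18 = -70*18 = -1260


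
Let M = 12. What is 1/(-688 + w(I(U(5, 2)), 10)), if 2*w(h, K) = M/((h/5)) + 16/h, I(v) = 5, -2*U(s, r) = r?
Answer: -5/3402 ≈ -0.0014697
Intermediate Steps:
U(s, r) = -r/2
w(h, K) = 38/h (w(h, K) = (12/((h/5)) + 16/h)/2 = (12*(5/h) + 16/h)/2 = (60/h + 16/h)/2 = (76/h)/2 = 38/h)
1/(-688 + w(I(U(5, 2)), 10)) = 1/(-688 + 38/5) = 1/(-3402/5) = -5/3402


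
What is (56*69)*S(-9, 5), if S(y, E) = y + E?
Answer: -15456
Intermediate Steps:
S(y, E) = E + y
(56*69)*S(-9, 5) = (56*69)*(5 - 9) = 3864*(-4) = -15456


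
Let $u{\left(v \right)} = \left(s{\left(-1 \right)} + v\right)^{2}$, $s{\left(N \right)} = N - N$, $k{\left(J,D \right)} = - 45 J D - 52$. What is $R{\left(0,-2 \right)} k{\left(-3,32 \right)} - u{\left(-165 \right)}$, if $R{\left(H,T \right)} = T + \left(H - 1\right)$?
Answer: $-40029$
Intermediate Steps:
$R{\left(H,T \right)} = -1 + H + T$ ($R{\left(H,T \right)} = T + \left(H - 1\right) = T + \left(-1 + H\right) = -1 + H + T$)
$k{\left(J,D \right)} = -52 - 45 D J$ ($k{\left(J,D \right)} = - 45 D J - 52 = -52 - 45 D J$)
$s{\left(N \right)} = 0$
$u{\left(v \right)} = v^{2}$ ($u{\left(v \right)} = \left(0 + v\right)^{2} = v^{2}$)
$R{\left(0,-2 \right)} k{\left(-3,32 \right)} - u{\left(-165 \right)} = \left(-1 + 0 - 2\right) \left(-52 - 1440 \left(-3\right)\right) - \left(-165\right)^{2} = - 3 \left(-52 + 4320\right) - 27225 = \left(-3\right) 4268 - 27225 = -12804 - 27225 = -40029$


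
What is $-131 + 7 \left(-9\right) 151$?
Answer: $-9644$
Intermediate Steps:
$-131 + 7 \left(-9\right) 151 = -131 - 9513 = -9644$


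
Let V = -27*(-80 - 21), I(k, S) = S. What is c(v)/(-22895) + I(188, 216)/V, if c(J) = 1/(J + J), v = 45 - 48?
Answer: 1099061/13874370 ≈ 0.079215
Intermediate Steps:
v = -3
V = 2727 (V = -27*(-101) = 2727)
c(J) = 1/(2*J)
c(v)/(-22895) + I(188, 216)/V = ((1/2)/(-3))/(-22895) + 216/2727 = ((1/2)*(-1/3))*(-1/22895) + 216*(1/2727) = -1/6*(-1/22895) + 8/101 = 1/137370 + 8/101 = 1099061/13874370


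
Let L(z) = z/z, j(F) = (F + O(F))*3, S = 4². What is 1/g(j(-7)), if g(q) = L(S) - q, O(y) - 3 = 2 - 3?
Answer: 1/16 ≈ 0.062500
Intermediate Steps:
S = 16
O(y) = 2 (O(y) = 3 + (2 - 3) = 3 - 1 = 2)
j(F) = 6 + 3*F (j(F) = (F + 2)*3 = (2 + F)*3 = 6 + 3*F)
L(z) = 1
g(q) = 1 - q
1/g(j(-7)) = 1/(1 - (6 + 3*(-7))) = 1/(1 - (6 - 21)) = 1/(1 - 1*(-15)) = 1/(1 + 15) = 1/16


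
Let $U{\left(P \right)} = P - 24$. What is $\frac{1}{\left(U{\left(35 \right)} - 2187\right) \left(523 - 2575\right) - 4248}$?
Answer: $\frac{1}{4460904} \approx 2.2417 \cdot 10^{-7}$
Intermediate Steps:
$U{\left(P \right)} = -24 + P$ ($U{\left(P \right)} = P - 24 = -24 + P$)
$\frac{1}{\left(U{\left(35 \right)} - 2187\right) \left(523 - 2575\right) - 4248} = \frac{1}{\left(\left(-24 + 35\right) - 2187\right) \left(523 - 2575\right) - 4248} = \frac{1}{\left(11 - 2187\right) \left(-2052\right) - 4248} = \frac{1}{\left(-2176\right) \left(-2052\right) - 4248} = \frac{1}{4465152 - 4248} = \frac{1}{4460904}$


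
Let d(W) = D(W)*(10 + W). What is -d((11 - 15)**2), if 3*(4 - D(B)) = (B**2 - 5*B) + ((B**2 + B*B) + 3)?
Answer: 17654/3 ≈ 5884.7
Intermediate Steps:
D(B) = 3 - B**2 + 5*B/3 (D(B) = 4 - ((B**2 - 5*B) + ((B**2 + B*B) + 3))/3 = 4 - ((B**2 - 5*B) + ((B**2 + B**2) + 3))/3 = 4 - ((B**2 - 5*B) + (2*B**2 + 3))/3 = 4 - ((B**2 - 5*B) + (3 + 2*B**2))/3 = 4 - (3 - 5*B + 3*B**2)/3 = 4 + (-1 - B**2 + 5*B/3) = 3 - B**2 + 5*B/3)
d(W) = (10 + W)*(3 - W**2 + 5*W/3) (d(W) = (3 - W**2 + 5*W/3)*(10 + W) = (10 + W)*(3 - W**2 + 5*W/3))
-d((11 - 15)**2) = -(10 + (11 - 15)**2)*(9 - 3*(11 - 15)**4 + 5*(11 - 15)**2)/3 = -(10 + (-4)**2)*(9 - 3*((-4)**2)**2 + 5*(-4)**2)/3 = -(10 + 16)*(9 - 3*16**2 + 5*16)/3 = -26*(9 - 3*256 + 80)/3 = -26*(9 - 768 + 80)/3 = -26*(-679)/3 = -1*(-17654/3) = 17654/3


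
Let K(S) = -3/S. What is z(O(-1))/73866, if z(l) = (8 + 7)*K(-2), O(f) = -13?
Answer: 15/49244 ≈ 0.00030461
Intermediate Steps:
z(l) = 45/2 (z(l) = (8 + 7)*(-3/(-2)) = 15*(-3*(-1/2)) = 15*(3/2) = 45/2)
z(O(-1))/73866 = (45/2)/73866 = (45/2)*(1/73866) = 15/49244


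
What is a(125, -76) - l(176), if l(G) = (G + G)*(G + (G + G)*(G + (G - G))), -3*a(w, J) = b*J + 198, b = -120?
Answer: -21872162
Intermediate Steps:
a(w, J) = -66 + 40*J (a(w, J) = -(-120*J + 198)/3 = -(198 - 120*J)/3 = -66 + 40*J)
l(G) = 2*G*(G + 2*G²) (l(G) = (2*G)*(G + (2*G)*(G + 0)) = (2*G)*(G + (2*G)*G) = (2*G)*(G + 2*G²) = 2*G*(G + 2*G²))
a(125, -76) - l(176) = (-66 + 40*(-76)) - 176²*(2 + 4*176) = (-66 - 3040) - 30976*(2 + 704) = -3106 - 30976*706 = -3106 - 1*21869056 = -3106 - 21869056 = -21872162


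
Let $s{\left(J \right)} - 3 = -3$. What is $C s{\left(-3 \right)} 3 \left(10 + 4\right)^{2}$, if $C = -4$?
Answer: $0$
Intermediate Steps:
$s{\left(J \right)} = 0$ ($s{\left(J \right)} = 3 - 3 = 0$)
$C s{\left(-3 \right)} 3 \left(10 + 4\right)^{2} = \left(-4\right) 0 \cdot 3 \left(10 + 4\right)^{2} = 0 \cdot 3 \cdot 14^{2} = 0 \cdot 196 = 0$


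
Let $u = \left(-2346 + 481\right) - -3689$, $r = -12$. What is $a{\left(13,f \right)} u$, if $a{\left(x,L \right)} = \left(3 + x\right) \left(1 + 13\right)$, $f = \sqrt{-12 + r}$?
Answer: $408576$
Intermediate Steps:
$f = 2 i \sqrt{6}$ ($f = \sqrt{-12 - 12} = \sqrt{-24} = 2 i \sqrt{6} \approx 4.899 i$)
$a{\left(x,L \right)} = 42 + 14 x$ ($a{\left(x,L \right)} = \left(3 + x\right) 14 = 42 + 14 x$)
$u = 1824$ ($u = -1865 + 3689 = 1824$)
$a{\left(13,f \right)} u = \left(42 + 14 \cdot 13\right) 1824 = \left(42 + 182\right) 1824 = 224 \cdot 1824 = 408576$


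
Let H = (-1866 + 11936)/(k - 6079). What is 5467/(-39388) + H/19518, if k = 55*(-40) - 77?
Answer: -55751426981/401492735394 ≈ -0.13886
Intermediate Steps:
k = -2277 (k = -2200 - 77 = -2277)
H = -5035/4178 (H = (-1866 + 11936)/(-2277 - 6079) = 10070/(-8356) = 10070*(-1/8356) = -5035/4178 ≈ -1.2051)
5467/(-39388) + H/19518 = 5467/(-39388) - 5035/4178/19518 = 5467*(-1/39388) - 5035/4178*1/19518 = -5467/39388 - 5035/81546204 = -55751426981/401492735394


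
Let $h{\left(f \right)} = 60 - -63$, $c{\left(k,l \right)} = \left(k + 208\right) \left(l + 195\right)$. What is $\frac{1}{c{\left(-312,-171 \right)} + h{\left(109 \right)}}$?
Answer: $- \frac{1}{2373} \approx -0.00042141$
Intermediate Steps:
$c{\left(k,l \right)} = \left(195 + l\right) \left(208 + k\right)$ ($c{\left(k,l \right)} = \left(208 + k\right) \left(195 + l\right) = \left(195 + l\right) \left(208 + k\right)$)
$h{\left(f \right)} = 123$ ($h{\left(f \right)} = 60 + 63 = 123$)
$\frac{1}{c{\left(-312,-171 \right)} + h{\left(109 \right)}} = \frac{1}{\left(40560 + 195 \left(-312\right) + 208 \left(-171\right) - -53352\right) + 123} = \frac{1}{\left(40560 - 60840 - 35568 + 53352\right) + 123} = \frac{1}{-2496 + 123} = \frac{1}{-2373} = - \frac{1}{2373}$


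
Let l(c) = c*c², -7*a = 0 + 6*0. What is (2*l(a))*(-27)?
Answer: 0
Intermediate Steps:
a = 0 (a = -(0 + 6*0)/7 = -(0 + 0)/7 = -⅐*0 = 0)
l(c) = c³
(2*l(a))*(-27) = (2*0³)*(-27) = (2*0)*(-27) = 0*(-27) = 0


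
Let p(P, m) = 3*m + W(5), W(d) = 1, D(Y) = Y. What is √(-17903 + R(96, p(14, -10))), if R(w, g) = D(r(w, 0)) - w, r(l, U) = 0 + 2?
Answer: I*√17997 ≈ 134.15*I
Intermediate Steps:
r(l, U) = 2
p(P, m) = 1 + 3*m (p(P, m) = 3*m + 1 = 1 + 3*m)
R(w, g) = 2 - w
√(-17903 + R(96, p(14, -10))) = √(-17903 + (2 - 1*96)) = √(-17903 + (2 - 96)) = √(-17903 - 94) = √(-17997) = I*√17997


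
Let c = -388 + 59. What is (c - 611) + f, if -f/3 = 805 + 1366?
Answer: -7453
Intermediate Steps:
c = -329
f = -6513 (f = -3*(805 + 1366) = -3*2171 = -6513)
(c - 611) + f = (-329 - 611) - 6513 = -940 - 6513 = -7453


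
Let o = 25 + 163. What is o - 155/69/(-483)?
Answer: 6265631/33327 ≈ 188.00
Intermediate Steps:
o = 188
o - 155/69/(-483) = 188 - 155/69/(-483) = 188 - 155*1/69*(-1/483) = 188 - 155/69*(-1/483) = 188 + 155/33327 = 6265631/33327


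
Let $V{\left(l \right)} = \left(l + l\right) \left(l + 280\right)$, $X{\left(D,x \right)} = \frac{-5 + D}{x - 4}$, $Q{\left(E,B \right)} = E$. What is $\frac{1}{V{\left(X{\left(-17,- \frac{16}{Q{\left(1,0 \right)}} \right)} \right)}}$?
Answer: $\frac{50}{30921} \approx 0.001617$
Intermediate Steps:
$X{\left(D,x \right)} = \frac{-5 + D}{-4 + x}$
$V{\left(l \right)} = 2 l \left(280 + l\right)$
$\frac{1}{V{\left(X{\left(-17,- \frac{16}{Q{\left(1,0 \right)}} \right)} \right)}} = \frac{1}{2 \frac{-5 - 17}{-4 - \frac{16}{1}} \left(280 + \frac{-5 - 17}{-4 - \frac{16}{1}}\right)} = \frac{1}{2 \frac{1}{-4 - 16} \left(-22\right) \left(280 + \frac{1}{-4 - 16} \left(-22\right)\right)} = \frac{1}{2 \frac{1}{-20} \left(-22\right) \left(280 + \frac{1}{-20} \left(-22\right)\right)} = \frac{1}{2 \left(\left(- \frac{1}{20}\right) \left(-22\right)\right) \left(280 - - \frac{11}{10}\right)} = \frac{1}{2 \cdot \frac{11}{10} \left(280 + \frac{11}{10}\right)} = \frac{1}{2 \cdot \frac{11}{10} \cdot \frac{2811}{10}} = \frac{1}{\frac{30921}{50}} = \frac{50}{30921}$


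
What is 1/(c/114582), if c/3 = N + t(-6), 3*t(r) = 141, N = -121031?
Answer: -19097/60492 ≈ -0.31569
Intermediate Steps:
t(r) = 47 (t(r) = (⅓)*141 = 47)
c = -362952 (c = 3*(-121031 + 47) = 3*(-120984) = -362952)
1/(c/114582) = 1/(-362952/114582) = 1/(-362952*1/114582) = 1/(-60492/19097) = -19097/60492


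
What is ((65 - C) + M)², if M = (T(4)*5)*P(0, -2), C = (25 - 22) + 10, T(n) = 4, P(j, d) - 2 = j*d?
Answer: 8464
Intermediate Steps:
P(j, d) = 2 + d*j (P(j, d) = 2 + j*d = 2 + d*j)
C = 13 (C = 3 + 10 = 13)
M = 40 (M = (4*5)*(2 - 2*0) = 20*(2 + 0) = 20*2 = 40)
((65 - C) + M)² = ((65 - 1*13) + 40)² = ((65 - 13) + 40)² = (52 + 40)² = 92² = 8464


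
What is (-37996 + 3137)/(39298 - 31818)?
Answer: -3169/680 ≈ -4.6603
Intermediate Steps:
(-37996 + 3137)/(39298 - 31818) = -34859/7480 = -34859*1/7480 = -3169/680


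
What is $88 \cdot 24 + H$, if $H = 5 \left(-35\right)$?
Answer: $1937$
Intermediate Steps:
$H = -175$
$88 \cdot 24 + H = 88 \cdot 24 - 175 = 2112 - 175 = 1937$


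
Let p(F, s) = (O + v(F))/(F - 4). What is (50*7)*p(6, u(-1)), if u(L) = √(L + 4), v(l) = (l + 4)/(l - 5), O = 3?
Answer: 2275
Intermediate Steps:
v(l) = (4 + l)/(-5 + l)
u(L) = √(4 + L)
p(F, s) = (3 + (4 + F)/(-5 + F))/(-4 + F) (p(F, s) = (3 + (4 + F)/(-5 + F))/(F - 4) = (3 + (4 + F)/(-5 + F))/(-4 + F))
(50*7)*p(6, u(-1)) = (50*7)*((-11 + 4*6)/((-5 + 6)*(-4 + 6))) = 350*((-11 + 24)/(1*2)) = 350*(1*(½)*13) = 350*(13/2) = 2275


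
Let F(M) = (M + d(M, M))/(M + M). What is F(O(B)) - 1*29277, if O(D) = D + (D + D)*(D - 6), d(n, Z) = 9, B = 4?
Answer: -234215/8 ≈ -29277.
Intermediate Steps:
O(D) = D + 2*D*(-6 + D) (O(D) = D + (2*D)*(-6 + D) = D + 2*D*(-6 + D))
F(M) = (9 + M)/(2*M) (F(M) = (M + 9)/(M + M) = (9 + M)/((2*M)) = (9 + M)*(1/(2*M)) = (9 + M)/(2*M))
F(O(B)) - 1*29277 = (9 + 4*(-11 + 2*4))/(2*((4*(-11 + 2*4)))) - 1*29277 = (9 + 4*(-11 + 8))/(2*((4*(-11 + 8)))) - 29277 = (9 + 4*(-3))/(2*((4*(-3)))) - 29277 = (½)*(9 - 12)/(-12) - 29277 = (½)*(-1/12)*(-3) - 29277 = ⅛ - 29277 = -234215/8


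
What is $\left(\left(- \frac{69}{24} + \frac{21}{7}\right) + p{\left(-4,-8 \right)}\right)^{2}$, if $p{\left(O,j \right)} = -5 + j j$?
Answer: $\frac{223729}{64} \approx 3495.8$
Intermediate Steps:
$p{\left(O,j \right)} = -5 + j^{2}$
$\left(\left(- \frac{69}{24} + \frac{21}{7}\right) + p{\left(-4,-8 \right)}\right)^{2} = \left(\left(- \frac{69}{24} + \frac{21}{7}\right) - \left(5 - \left(-8\right)^{2}\right)\right)^{2} = \left(\left(\left(-69\right) \frac{1}{24} + 21 \cdot \frac{1}{7}\right) + \left(-5 + 64\right)\right)^{2} = \left(\left(- \frac{23}{8} + 3\right) + 59\right)^{2} = \left(\frac{1}{8} + 59\right)^{2} = \left(\frac{473}{8}\right)^{2} = \frac{223729}{64}$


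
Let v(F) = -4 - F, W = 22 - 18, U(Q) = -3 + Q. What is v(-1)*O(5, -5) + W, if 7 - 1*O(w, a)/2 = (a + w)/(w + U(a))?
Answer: -38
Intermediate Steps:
W = 4
O(w, a) = 14 - 2*(a + w)/(-3 + a + w) (O(w, a) = 14 - 2*(a + w)/(w + (-3 + a)) = 14 - 2*(a + w)/(-3 + a + w))
v(-1)*O(5, -5) + W = (-4 - 1*(-1))*(6*(-7 + 2*(-5) + 2*5)/(-3 - 5 + 5)) + 4 = (-4 + 1)*(6*(-7 - 10 + 10)/(-3)) + 4 = -18*(-1)*(-7)/3 + 4 = -3*14 + 4 = -42 + 4 = -38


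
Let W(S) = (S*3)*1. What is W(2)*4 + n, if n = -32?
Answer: -8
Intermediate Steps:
W(S) = 3*S (W(S) = (3*S)*1 = 3*S)
W(2)*4 + n = (3*2)*4 - 32 = 6*4 - 32 = 24 - 32 = -8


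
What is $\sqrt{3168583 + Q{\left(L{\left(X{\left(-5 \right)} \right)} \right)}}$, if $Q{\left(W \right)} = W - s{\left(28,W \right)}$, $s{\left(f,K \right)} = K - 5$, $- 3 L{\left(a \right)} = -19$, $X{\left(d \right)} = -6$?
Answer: $2 \sqrt{792147} \approx 1780.1$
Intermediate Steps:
$L{\left(a \right)} = \frac{19}{3}$ ($L{\left(a \right)} = \left(- \frac{1}{3}\right) \left(-19\right) = \frac{19}{3}$)
$s{\left(f,K \right)} = -5 + K$
$Q{\left(W \right)} = 5$ ($Q{\left(W \right)} = W - \left(-5 + W\right) = 5$)
$\sqrt{3168583 + Q{\left(L{\left(X{\left(-5 \right)} \right)} \right)}} = \sqrt{3168583 + 5} = \sqrt{3168588} = 2 \sqrt{792147}$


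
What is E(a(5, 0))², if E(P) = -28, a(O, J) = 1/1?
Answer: 784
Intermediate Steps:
a(O, J) = 1
E(a(5, 0))² = (-28)² = 784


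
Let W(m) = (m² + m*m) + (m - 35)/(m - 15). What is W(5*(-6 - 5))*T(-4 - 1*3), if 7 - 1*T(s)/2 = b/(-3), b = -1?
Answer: 1694360/21 ≈ 80684.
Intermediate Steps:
W(m) = 2*m² + (-35 + m)/(-15 + m) (W(m) = (m² + m²) + (-35 + m)/(-15 + m) = 2*m² + (-35 + m)/(-15 + m))
T(s) = 40/3 (T(s) = 14 - (-2)/(-3) = 14 - (-2)*(-1)/3 = 14 - 2*⅓ = 14 - ⅔ = 40/3)
W(5*(-6 - 5))*T(-4 - 1*3) = ((-35 + 5*(-6 - 5) - 30*25*(-6 - 5)² + 2*(5*(-6 - 5))³)/(-15 + 5*(-6 - 5)))*(40/3) = ((-35 + 5*(-11) - 30*(5*(-11))² + 2*(5*(-11))³)/(-15 + 5*(-11)))*(40/3) = ((-35 - 55 - 30*(-55)² + 2*(-55)³)/(-15 - 55))*(40/3) = ((-35 - 55 - 30*3025 + 2*(-166375))/(-70))*(40/3) = -(-35 - 55 - 90750 - 332750)/70*(40/3) = -1/70*(-423590)*(40/3) = (42359/7)*(40/3) = 1694360/21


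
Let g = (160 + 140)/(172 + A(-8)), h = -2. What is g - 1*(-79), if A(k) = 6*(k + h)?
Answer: 2287/28 ≈ 81.679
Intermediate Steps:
A(k) = -12 + 6*k (A(k) = 6*(k - 2) = 6*(-2 + k) = -12 + 6*k)
g = 75/28 (g = (160 + 140)/(172 + (-12 + 6*(-8))) = 300/(172 + (-12 - 48)) = 300/(172 - 60) = 300/112 = 300*(1/112) = 75/28 ≈ 2.6786)
g - 1*(-79) = 75/28 - 1*(-79) = 75/28 + 79 = 2287/28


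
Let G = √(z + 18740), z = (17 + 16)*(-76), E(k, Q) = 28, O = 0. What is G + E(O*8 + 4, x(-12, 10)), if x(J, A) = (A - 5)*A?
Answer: 28 + 2*√4058 ≈ 155.40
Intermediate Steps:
x(J, A) = A*(-5 + A) (x(J, A) = (-5 + A)*A = A*(-5 + A))
z = -2508 (z = 33*(-76) = -2508)
G = 2*√4058 (G = √(-2508 + 18740) = √16232 = 2*√4058 ≈ 127.40)
G + E(O*8 + 4, x(-12, 10)) = 2*√4058 + 28 = 28 + 2*√4058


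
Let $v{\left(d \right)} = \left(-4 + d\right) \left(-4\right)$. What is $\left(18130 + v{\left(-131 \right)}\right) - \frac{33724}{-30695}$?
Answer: $\frac{573109374}{30695} \approx 18671.0$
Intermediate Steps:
$v{\left(d \right)} = 16 - 4 d$
$\left(18130 + v{\left(-131 \right)}\right) - \frac{33724}{-30695} = \left(18130 + \left(16 - -524\right)\right) - \frac{33724}{-30695} = \left(18130 + \left(16 + 524\right)\right) - - \frac{33724}{30695} = \left(18130 + 540\right) + \frac{33724}{30695} = 18670 + \frac{33724}{30695} = \frac{573109374}{30695}$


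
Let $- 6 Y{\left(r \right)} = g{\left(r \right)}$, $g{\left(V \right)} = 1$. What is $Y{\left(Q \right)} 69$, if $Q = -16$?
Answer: $- \frac{23}{2} \approx -11.5$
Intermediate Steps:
$Y{\left(r \right)} = - \frac{1}{6}$ ($Y{\left(r \right)} = \left(- \frac{1}{6}\right) 1 = - \frac{1}{6}$)
$Y{\left(Q \right)} 69 = \left(- \frac{1}{6}\right) 69 = - \frac{23}{2}$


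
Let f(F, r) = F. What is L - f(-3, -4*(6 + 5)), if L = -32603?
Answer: -32600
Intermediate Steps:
L - f(-3, -4*(6 + 5)) = -32603 - 1*(-3) = -32603 + 3 = -32600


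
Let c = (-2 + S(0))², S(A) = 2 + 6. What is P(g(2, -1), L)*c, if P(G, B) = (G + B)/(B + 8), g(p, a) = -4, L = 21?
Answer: 612/29 ≈ 21.103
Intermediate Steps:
S(A) = 8
P(G, B) = (B + G)/(8 + B)
c = 36 (c = (-2 + 8)² = 6² = 36)
P(g(2, -1), L)*c = ((21 - 4)/(8 + 21))*36 = (17/29)*36 = 612/29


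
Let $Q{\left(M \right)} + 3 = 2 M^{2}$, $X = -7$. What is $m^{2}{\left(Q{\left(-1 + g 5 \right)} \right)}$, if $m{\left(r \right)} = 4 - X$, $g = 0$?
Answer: $121$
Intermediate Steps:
$Q{\left(M \right)} = -3 + 2 M^{2}$
$m{\left(r \right)} = 11$ ($m{\left(r \right)} = 4 - -7 = 4 + 7 = 11$)
$m^{2}{\left(Q{\left(-1 + g 5 \right)} \right)} = 11^{2} = 121$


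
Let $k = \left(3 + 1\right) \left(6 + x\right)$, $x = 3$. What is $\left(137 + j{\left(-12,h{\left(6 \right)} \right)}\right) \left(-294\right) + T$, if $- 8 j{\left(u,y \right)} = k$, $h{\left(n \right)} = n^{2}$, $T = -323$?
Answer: $-39278$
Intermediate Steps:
$k = 36$ ($k = \left(3 + 1\right) \left(6 + 3\right) = 4 \cdot 9 = 36$)
$j{\left(u,y \right)} = - \frac{9}{2}$ ($j{\left(u,y \right)} = \left(- \frac{1}{8}\right) 36 = - \frac{9}{2}$)
$\left(137 + j{\left(-12,h{\left(6 \right)} \right)}\right) \left(-294\right) + T = \left(137 - \frac{9}{2}\right) \left(-294\right) - 323 = \frac{265}{2} \left(-294\right) - 323 = -38955 - 323 = -39278$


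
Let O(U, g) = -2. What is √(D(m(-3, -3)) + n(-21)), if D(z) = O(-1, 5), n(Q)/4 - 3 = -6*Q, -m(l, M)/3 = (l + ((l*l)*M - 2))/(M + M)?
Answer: √514 ≈ 22.672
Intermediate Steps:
m(l, M) = -3*(-2 + l + M*l²)/(2*M) (m(l, M) = -3*(l + ((l*l)*M - 2))/(M + M) = -3*(l + (l²*M - 2))/(2*M) = -3*(l + (M*l² - 2))*1/(2*M) = -3*(l + (-2 + M*l²))*1/(2*M) = -3*(-2 + l + M*l²)*1/(2*M) = -3*(-2 + l + M*l²)/(2*M))
n(Q) = 12 - 24*Q (n(Q) = 12 + 4*(-6*Q) = 12 - 24*Q)
D(z) = -2
√(D(m(-3, -3)) + n(-21)) = √(-2 + (12 - 24*(-21))) = √(-2 + (12 + 504)) = √(-2 + 516) = √514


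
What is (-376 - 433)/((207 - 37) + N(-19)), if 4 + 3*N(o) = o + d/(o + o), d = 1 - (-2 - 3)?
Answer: -46113/9250 ≈ -4.9852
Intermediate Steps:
d = 6 (d = 1 - 1*(-5) = 1 + 5 = 6)
N(o) = -4/3 + 1/o + o/3 (N(o) = -4/3 + (o + 6/(o + o))/3 = -4/3 + (o + 6/(2*o))/3 = -4/3 + (o + (1/(2*o))*6)/3 = -4/3 + (o + 3/o)/3 = -4/3 + (1/o + o/3) = -4/3 + 1/o + o/3)
(-376 - 433)/((207 - 37) + N(-19)) = (-376 - 433)/((207 - 37) + (⅓)*(3 - 19*(-4 - 19))/(-19)) = -809/(170 + (⅓)*(-1/19)*(3 - 19*(-23))) = -809/(170 + (⅓)*(-1/19)*(3 + 437)) = -809/(170 + (⅓)*(-1/19)*440) = -809/(170 - 440/57) = -809/9250/57 = -809*57/9250 = -46113/9250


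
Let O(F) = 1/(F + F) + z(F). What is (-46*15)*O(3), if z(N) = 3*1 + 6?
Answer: -6325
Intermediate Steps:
z(N) = 9 (z(N) = 3 + 6 = 9)
O(F) = 9 + 1/(2*F) (O(F) = 1/(F + F) + 9 = 1/(2*F) + 9 = 9 + 1/(2*F))
(-46*15)*O(3) = (-46*15)*(9 + (½)/3) = -690*(9 + (½)*(⅓)) = -690*(9 + ⅙) = -690*55/6 = -6325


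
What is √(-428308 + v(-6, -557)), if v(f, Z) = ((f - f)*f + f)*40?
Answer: 2*I*√107137 ≈ 654.64*I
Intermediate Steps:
v(f, Z) = 40*f (v(f, Z) = (0*f + f)*40 = (0 + f)*40 = f*40 = 40*f)
√(-428308 + v(-6, -557)) = √(-428308 + 40*(-6)) = √(-428308 - 240) = √(-428548) = 2*I*√107137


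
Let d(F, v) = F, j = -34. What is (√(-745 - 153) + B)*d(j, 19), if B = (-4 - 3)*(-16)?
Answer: -3808 - 34*I*√898 ≈ -3808.0 - 1018.9*I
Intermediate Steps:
B = 112 (B = -7*(-16) = 112)
(√(-745 - 153) + B)*d(j, 19) = (√(-745 - 153) + 112)*(-34) = (√(-898) + 112)*(-34) = (I*√898 + 112)*(-34) = (112 + I*√898)*(-34) = -3808 - 34*I*√898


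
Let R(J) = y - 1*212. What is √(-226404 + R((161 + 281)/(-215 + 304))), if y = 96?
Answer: 2*I*√56630 ≈ 475.94*I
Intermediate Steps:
R(J) = -116 (R(J) = 96 - 1*212 = 96 - 212 = -116)
√(-226404 + R((161 + 281)/(-215 + 304))) = √(-226404 - 116) = √(-226520) = 2*I*√56630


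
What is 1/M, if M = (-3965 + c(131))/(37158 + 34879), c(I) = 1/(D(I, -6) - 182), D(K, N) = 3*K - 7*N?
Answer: -18225361/1003144 ≈ -18.168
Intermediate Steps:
D(K, N) = -7*N + 3*K
c(I) = 1/(-140 + 3*I) (c(I) = 1/((-7*(-6) + 3*I) - 182) = 1/((42 + 3*I) - 182) = 1/(-140 + 3*I))
M = -1003144/18225361 (M = (-3965 + 1/(-140 + 3*131))/(37158 + 34879) = (-3965 + 1/(-140 + 393))/72037 = (-3965 + 1/253)*(1/72037) = -1003144/253*1/72037 = -1003144/18225361 ≈ -0.055041)
1/M = 1/(-1003144/18225361) = -18225361/1003144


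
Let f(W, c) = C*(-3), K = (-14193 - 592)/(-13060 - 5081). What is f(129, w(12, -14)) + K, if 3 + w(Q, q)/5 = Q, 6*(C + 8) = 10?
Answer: 359464/18141 ≈ 19.815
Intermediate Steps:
C = -19/3 (C = -8 + (⅙)*10 = -8 + 5/3 = -19/3 ≈ -6.3333)
w(Q, q) = -15 + 5*Q
K = 14785/18141 (K = -14785/(-18141) = -14785*(-1/18141) = 14785/18141 ≈ 0.81500)
f(W, c) = 19 (f(W, c) = -19/3*(-3) = 19)
f(129, w(12, -14)) + K = 19 + 14785/18141 = 359464/18141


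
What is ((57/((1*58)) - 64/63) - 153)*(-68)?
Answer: 19012222/1827 ≈ 10406.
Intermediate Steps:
((57/((1*58)) - 64/63) - 153)*(-68) = ((57/58 - 64*1/63) - 153)*(-68) = ((57*(1/58) - 64/63) - 153)*(-68) = ((57/58 - 64/63) - 153)*(-68) = (-121/3654 - 153)*(-68) = -559183/3654*(-68) = 19012222/1827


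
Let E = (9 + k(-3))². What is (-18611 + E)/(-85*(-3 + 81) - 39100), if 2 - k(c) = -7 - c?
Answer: 9193/22865 ≈ 0.40206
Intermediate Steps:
k(c) = 9 + c (k(c) = 2 - (-7 - c) = 2 + (7 + c) = 9 + c)
E = 225 (E = (9 + (9 - 3))² = (9 + 6)² = 15² = 225)
(-18611 + E)/(-85*(-3 + 81) - 39100) = (-18611 + 225)/(-85*(-3 + 81) - 39100) = -18386/(-85*78 - 39100) = -18386/(-6630 - 39100) = -18386/(-45730) = -18386*(-1/45730) = 9193/22865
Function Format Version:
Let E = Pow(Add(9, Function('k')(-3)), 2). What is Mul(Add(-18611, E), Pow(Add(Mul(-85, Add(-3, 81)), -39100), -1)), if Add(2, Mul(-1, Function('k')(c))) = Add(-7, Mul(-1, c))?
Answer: Rational(9193, 22865) ≈ 0.40206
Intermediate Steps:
Function('k')(c) = Add(9, c) (Function('k')(c) = Add(2, Mul(-1, Add(-7, Mul(-1, c)))) = Add(2, Add(7, c)) = Add(9, c))
E = 225 (E = Pow(Add(9, Add(9, -3)), 2) = Pow(Add(9, 6), 2) = Pow(15, 2) = 225)
Mul(Add(-18611, E), Pow(Add(Mul(-85, Add(-3, 81)), -39100), -1)) = Mul(Add(-18611, 225), Pow(Add(Mul(-85, Add(-3, 81)), -39100), -1)) = Mul(-18386, Pow(Add(Mul(-85, 78), -39100), -1)) = Mul(-18386, Pow(Add(-6630, -39100), -1)) = Mul(-18386, Pow(-45730, -1)) = Mul(-18386, Rational(-1, 45730)) = Rational(9193, 22865)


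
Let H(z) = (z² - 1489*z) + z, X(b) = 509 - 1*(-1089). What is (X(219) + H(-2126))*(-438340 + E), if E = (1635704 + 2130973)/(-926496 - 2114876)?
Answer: -5122637240469158517/1520686 ≈ -3.3686e+12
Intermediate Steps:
X(b) = 1598 (X(b) = 509 + 1089 = 1598)
H(z) = z² - 1488*z
E = -3766677/3041372 (E = 3766677/(-3041372) = 3766677*(-1/3041372) = -3766677/3041372 ≈ -1.2385)
(X(219) + H(-2126))*(-438340 + E) = (1598 - 2126*(-1488 - 2126))*(-438340 - 3766677/3041372) = (1598 - 2126*(-3614))*(-1333158769157/3041372) = (1598 + 7683364)*(-1333158769157/3041372) = 7684962*(-1333158769157/3041372) = -5122637240469158517/1520686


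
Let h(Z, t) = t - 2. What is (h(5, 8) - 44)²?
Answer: 1444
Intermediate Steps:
h(Z, t) = -2 + t
(h(5, 8) - 44)² = ((-2 + 8) - 44)² = (6 - 44)² = (-38)² = 1444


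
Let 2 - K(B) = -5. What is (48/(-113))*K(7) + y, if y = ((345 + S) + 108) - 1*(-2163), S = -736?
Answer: 212104/113 ≈ 1877.0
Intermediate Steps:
K(B) = 7 (K(B) = 2 - 1*(-5) = 2 + 5 = 7)
y = 1880 (y = ((345 - 736) + 108) - 1*(-2163) = (-391 + 108) + 2163 = -283 + 2163 = 1880)
(48/(-113))*K(7) + y = (48/(-113))*7 + 1880 = (48*(-1/113))*7 + 1880 = -48/113*7 + 1880 = -336/113 + 1880 = 212104/113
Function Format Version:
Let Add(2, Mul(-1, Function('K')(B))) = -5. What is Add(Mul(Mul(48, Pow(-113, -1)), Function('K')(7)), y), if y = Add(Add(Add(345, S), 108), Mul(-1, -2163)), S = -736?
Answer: Rational(212104, 113) ≈ 1877.0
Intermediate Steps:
Function('K')(B) = 7 (Function('K')(B) = Add(2, Mul(-1, -5)) = Add(2, 5) = 7)
y = 1880 (y = Add(Add(Add(345, -736), 108), Mul(-1, -2163)) = Add(Add(-391, 108), 2163) = Add(-283, 2163) = 1880)
Add(Mul(Mul(48, Pow(-113, -1)), Function('K')(7)), y) = Add(Mul(Mul(48, Pow(-113, -1)), 7), 1880) = Add(Mul(Mul(48, Rational(-1, 113)), 7), 1880) = Add(Mul(Rational(-48, 113), 7), 1880) = Add(Rational(-336, 113), 1880) = Rational(212104, 113)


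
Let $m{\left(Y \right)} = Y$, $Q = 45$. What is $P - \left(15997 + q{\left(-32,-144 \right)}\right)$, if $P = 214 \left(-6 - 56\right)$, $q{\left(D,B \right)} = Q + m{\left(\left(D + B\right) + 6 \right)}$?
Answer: $-29140$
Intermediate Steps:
$q{\left(D,B \right)} = 51 + B + D$ ($q{\left(D,B \right)} = 45 + \left(\left(D + B\right) + 6\right) = 45 + \left(\left(B + D\right) + 6\right) = 45 + \left(6 + B + D\right) = 51 + B + D$)
$P = -13268$ ($P = 214 \left(-62\right) = -13268$)
$P - \left(15997 + q{\left(-32,-144 \right)}\right) = -13268 - \left(15997 - 125\right) = -13268 - 15872 = -29140$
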